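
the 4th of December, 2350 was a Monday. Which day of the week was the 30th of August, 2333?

Wednesday

Count forward from the earlier date (August 30, 2333) to the later (December 4, 2350):
Day-of-year of August 30, 2333: 242.
Day-of-year of December 4, 2350: 338.
2333 has 365 days, so 365 − 242 = 123 days remain in 2333.
Full years 2334–2349: 12 common + 4 leap = 12×365 + 4×366 = 5844 days.
Total: 123 + 5844 + 338 = 6305 days.
6305 mod 7 = 5, so 5 days before Monday is Wednesday.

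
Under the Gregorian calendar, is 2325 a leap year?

2325 is not a leap year.

No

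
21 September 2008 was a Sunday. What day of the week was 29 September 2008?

Monday

Within September 2008: 29 − 21 = 8 days.
8 mod 7 = 1, so 1 day after Sunday is Monday.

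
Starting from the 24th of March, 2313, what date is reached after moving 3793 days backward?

the 4th of November, 2302

Count 3793 days before March 24, 2313:
From November 4, 2302 to November 4, 2312: 10 years, of which 3 contain a Feb 29 — 7×365 + 3×366 = 3653 days.
November 2312: 30 − 4 = 26 days remain.
Then December (31), January (31), February 2313 (28): 31 + 31 + 28 = 90 days.
March 1–24, 2313: 24 days.
Residual: 140 days.
Total: 3793 days.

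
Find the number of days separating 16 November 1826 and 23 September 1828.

November 1826: 30 − 16 = 14 days remain.
Then 21 full months totalling 640 days.
September 1–23, 1828: 23 days.
Total: 14 + 640 + 23 = 677 days.

677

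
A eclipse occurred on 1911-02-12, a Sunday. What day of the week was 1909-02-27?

Count forward from the earlier date (February 27, 1909) to the later (February 12, 1911):
Day-of-year of February 27, 1909: 58.
Day-of-year of February 12, 1911: 43.
1909 has 365 days, so 365 − 58 = 307 days remain in 1909.
Full years: 1910: 365. Sum = 365.
Total: 307 + 365 + 43 = 715 days.
715 mod 7 = 1, so 1 day before Sunday is Saturday.

Saturday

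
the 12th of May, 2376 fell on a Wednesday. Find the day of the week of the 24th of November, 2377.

May 12, 2376 → May 12, 2377: 365 days.
May 2377: 31 − 12 = 19 days remain.
Then June (30), July (31), August (31), September (30), October (31): 30 + 31 + 31 + 30 + 31 = 153 days.
November 1–24, 2377: 24 days.
Residual: 196 days.
Total: 561 days.
561 mod 7 = 1, so 1 day after Wednesday is Thursday.

Thursday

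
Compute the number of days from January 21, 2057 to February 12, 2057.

January 2057: 31 − 21 = 10 days remain.
February 1–12, 2057: 12 days (2057 is not a leap year).
Total: 10 + 12 = 22 days.

22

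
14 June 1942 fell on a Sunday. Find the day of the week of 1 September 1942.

Tuesday

June 1942: 30 − 14 = 16 days remain.
Then July (31), August (31): 31 + 31 = 62 days.
September 1, 1942: 1 day.
Total: 16 + 62 + 1 = 79 days.
79 mod 7 = 2, so 2 days after Sunday is Tuesday.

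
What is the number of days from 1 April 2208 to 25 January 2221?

Day-of-year of April 1, 2208: 92.
Day-of-year of January 25, 2221: 25.
2208 has 366 days, so 366 − 92 = 274 days remain in 2208.
Full years 2209–2220: 9 common + 3 leap = 9×365 + 3×366 = 4383 days.
Total: 274 + 4383 + 25 = 4682 days.

4682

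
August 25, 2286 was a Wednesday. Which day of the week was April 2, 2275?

Friday

Count forward from the earlier date (April 2, 2275) to the later (August 25, 2286):
Day-of-year of April 2, 2275: 92.
Day-of-year of August 25, 2286: 237.
2275 has 365 days, so 365 − 92 = 273 days remain in 2275.
Full years 2276–2285: 7 common + 3 leap = 7×365 + 3×366 = 3653 days.
Total: 273 + 3653 + 237 = 4163 days.
4163 mod 7 = 5, so 5 days before Wednesday is Friday.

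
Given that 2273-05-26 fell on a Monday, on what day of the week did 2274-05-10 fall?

Sunday

Day-of-year of May 26, 2273: 146.
Day-of-year of May 10, 2274: 130.
2273 has 365 days, so 365 − 146 = 219 days remain in 2273.
Total: 219 + 130 = 349 days.
349 mod 7 = 6, so 6 days after Monday is Sunday.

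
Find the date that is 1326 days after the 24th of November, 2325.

the 12th of July, 2329

Count 1326 days after November 24, 2325:
November 24, 2325 → November 24, 2326: 365 days.
November 24, 2326 → November 24, 2327: 365 days.
November 24, 2327 → November 24, 2328: 366 days (2328 is a leap year).
November 2328: 30 − 24 = 6 days remain.
Then December (31), January (31), February 2329 (28), March (31), April (30), May (31), June (30): 31 + 31 + 28 + 31 + 30 + 31 + 30 = 212 days.
July 1–12, 2329: 12 days.
Residual: 230 days.
Total: 1326 days.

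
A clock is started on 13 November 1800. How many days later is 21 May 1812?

From November 13, 1800 to November 13, 1811: 11 years, of which 2 contain a Feb 29 — 9×365 + 2×366 = 4017 days.
November 1811: 30 − 13 = 17 days remain.
Then December (31), January (31), February 1812 (29), March (31), April (30): 31 + 31 + 29 + 31 + 30 = 152 days.
May 1–21, 1812: 21 days.
Residual: 190 days.
Total: 4207 days.

4207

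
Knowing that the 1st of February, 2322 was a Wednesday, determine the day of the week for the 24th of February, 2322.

Friday

Within February 2322: 24 − 1 = 23 days.
23 mod 7 = 2, so 2 days after Wednesday is Friday.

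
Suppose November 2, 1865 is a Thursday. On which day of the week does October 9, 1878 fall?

Wednesday

From November 2, 1865 to November 2, 1877: 12 years, of which 3 contain a Feb 29 — 9×365 + 3×366 = 4383 days.
November 1877: 30 − 2 = 28 days remain.
Then 10 full months totalling 304 days.
October 1–9, 1878: 9 days.
Residual: 341 days.
Total: 4724 days.
4724 mod 7 = 6, so 6 days after Thursday is Wednesday.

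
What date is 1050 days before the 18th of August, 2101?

the 2nd of October, 2098

Count 1050 days before August 18, 2101:
Day-of-year of October 2, 2098: 275.
Day-of-year of August 18, 2101: 230.
2098 has 365 days, so 365 − 275 = 90 days remain in 2098.
Full years: 2099: 365; 2100: 365. Sum = 730.
Total: 90 + 730 + 230 = 1050 days.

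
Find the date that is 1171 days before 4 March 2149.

19 December 2145

Count 1171 days before March 4, 2149:
December 19, 2145 → December 19, 2146: 365 days.
December 19, 2146 → December 19, 2147: 365 days.
December 19, 2147 → December 19, 2148: 366 days (2148 is a leap year).
December 2148: 31 − 19 = 12 days remain.
Then January (31), February 2149 (28): 31 + 28 = 59 days.
March 1–4, 2149: 4 days.
Residual: 75 days.
Total: 1171 days.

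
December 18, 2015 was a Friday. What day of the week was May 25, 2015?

Count forward from the earlier date (May 25, 2015) to the later (December 18, 2015):
May 2015: 31 − 25 = 6 days remain.
Then June (30), July (31), August (31), September (30), October (31), November (30): 30 + 31 + 31 + 30 + 31 + 30 = 183 days.
December 1–18, 2015: 18 days.
Total: 6 + 183 + 18 = 207 days.
207 mod 7 = 4, so 4 days before Friday is Monday.

Monday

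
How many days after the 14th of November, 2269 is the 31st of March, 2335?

From November 14, 2269 to November 14, 2334: 65 years, of which 15 contain a Feb 29 — 50×365 + 15×366 = 23740 days.
(2300 is not a leap year (divisible by 100 but not 400).)
November 2334: 30 − 14 = 16 days remain.
Then December (31), January (31), February 2335 (28): 31 + 31 + 28 = 90 days.
March 1–31, 2335: 31 days.
Residual: 137 days.
Total: 23877 days.

23877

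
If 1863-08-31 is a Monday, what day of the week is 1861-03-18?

Monday

Count forward from the earlier date (March 18, 1861) to the later (August 31, 1863):
March 18, 1861 → March 18, 1862: 365 days.
March 18, 1862 → March 18, 1863: 365 days.
March 1863: 31 − 18 = 13 days remain.
Then April (30), May (31), June (30), July (31): 30 + 31 + 30 + 31 = 122 days.
August 1–31, 1863: 31 days.
Residual: 166 days.
Total: 896 days.
896 is a multiple of 7, so 1861-03-18 falls on the same weekday: Monday.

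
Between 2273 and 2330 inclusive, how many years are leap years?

13

Years divisible by 4: 2276, 2280, …, 2328 — 14 in all.
Of these, 2300 is divisible by 100 but not 400, so not leap.
Leap years: 14 − 1 = 13.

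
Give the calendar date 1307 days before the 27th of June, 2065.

the 28th of November, 2061

Count 1307 days before June 27, 2065:
Day-of-year of November 28, 2061: 332.
Day-of-year of June 27, 2065: 178.
2061 has 365 days, so 365 − 332 = 33 days remain in 2061.
Full years: 2062: 365; 2063: 365; 2064: 366. Sum = 1096.
Total: 33 + 1096 + 178 = 1307 days.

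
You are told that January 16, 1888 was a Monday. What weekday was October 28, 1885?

Wednesday

Count forward from the earlier date (October 28, 1885) to the later (January 16, 1888):
October 28, 1885 → October 28, 1886: 365 days.
October 28, 1886 → October 28, 1887: 365 days.
October 1887: 31 − 28 = 3 days remain.
Then November (30), December (31): 30 + 31 = 61 days.
January 1–16, 1888: 16 days.
Residual: 80 days.
Total: 810 days.
810 mod 7 = 5, so 5 days before Monday is Wednesday.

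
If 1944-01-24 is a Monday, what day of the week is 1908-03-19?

Count forward from the earlier date (March 19, 1908) to the later (January 24, 1944):
Day-of-year of March 19, 1908: 79.
Day-of-year of January 24, 1944: 24.
1908 has 366 days, so 366 − 79 = 287 days remain in 1908.
Full years 1909–1943: 27 common + 8 leap = 27×365 + 8×366 = 12783 days.
Total: 287 + 12783 + 24 = 13094 days.
13094 mod 7 = 4, so 4 days before Monday is Thursday.

Thursday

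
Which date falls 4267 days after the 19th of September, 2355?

the 26th of May, 2367

Count 4267 days after September 19, 2355:
From September 19, 2355 to September 19, 2366: 11 years, of which 3 contain a Feb 29 — 8×365 + 3×366 = 4018 days.
September 2366: 30 − 19 = 11 days remain.
Then October (31), November (30), December (31), January (31), February 2367 (28), March (31), April (30): 31 + 30 + 31 + 31 + 28 + 31 + 30 = 212 days.
May 1–26, 2367: 26 days.
Residual: 249 days.
Total: 4267 days.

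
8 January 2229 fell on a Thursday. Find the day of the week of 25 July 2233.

Thursday

Day-of-year of January 8, 2229: 8.
Day-of-year of July 25, 2233: 206.
2229 has 365 days, so 365 − 8 = 357 days remain in 2229.
Full years: 2230: 365; 2231: 365; 2232: 366. Sum = 1096.
Total: 357 + 1096 + 206 = 1659 days.
1659 is a multiple of 7, so 25 July 2233 falls on the same weekday: Thursday.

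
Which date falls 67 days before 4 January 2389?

29 October 2388

Count 67 days before January 4, 2389:
October 2388: 31 − 29 = 2 days remain.
Then November (30), December (31): 30 + 31 = 61 days.
January 1–4, 2389: 4 days.
Total: 2 + 61 + 4 = 67 days.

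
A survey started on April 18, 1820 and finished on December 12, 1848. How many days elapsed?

From April 18, 1820 to April 18, 1848: 28 years, of which 7 contain a Feb 29 — 21×365 + 7×366 = 10227 days.
April 1848: 30 − 18 = 12 days remain.
Then May (31), June (30), July (31), August (31), September (30), October (31), November (30): 31 + 30 + 31 + 31 + 30 + 31 + 30 = 214 days.
December 1–12, 1848: 12 days.
Residual: 238 days.
Total: 10465 days.

10465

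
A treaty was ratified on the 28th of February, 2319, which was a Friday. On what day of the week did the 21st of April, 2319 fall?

February 2319: 28 − 28 = 0 days remain (2319 is not a leap year, so February has 28 days).
Then March (31): 31 days.
April 1–21, 2319: 21 days.
Total: 0 + 31 + 21 = 52 days.
52 mod 7 = 3, so 3 days after Friday is Monday.

Monday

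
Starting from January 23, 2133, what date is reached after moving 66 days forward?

March 30, 2133

Count 66 days after January 23, 2133:
January 2133: 31 − 23 = 8 days remain.
Then February 2133 (28): 28 days.
March 1–30, 2133: 30 days.
Total: 8 + 28 + 30 = 66 days.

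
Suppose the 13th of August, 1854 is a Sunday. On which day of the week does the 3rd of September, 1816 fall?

Count forward from the earlier date (September 3, 1816) to the later (August 13, 1854):
From September 3, 1816 to September 3, 1853: 37 years, of which 9 contain a Feb 29 — 28×365 + 9×366 = 13514 days.
September 1853: 30 − 3 = 27 days remain.
Then 10 full months totalling 304 days.
August 1–13, 1854: 13 days.
Residual: 344 days.
Total: 13858 days.
13858 mod 7 = 5, so 5 days before Sunday is Tuesday.

Tuesday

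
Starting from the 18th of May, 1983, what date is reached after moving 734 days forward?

the 21st of May, 1985

Count 734 days after May 18, 1983:
May 18, 1983 → May 18, 1984: 366 days (1984 is a leap year).
May 18, 1984 → May 18, 1985: 365 days.
Within May 1985: 21 − 18 = 3 days.
Total: 734 days.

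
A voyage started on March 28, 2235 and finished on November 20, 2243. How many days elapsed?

From March 28, 2235 to March 28, 2243: 8 years, of which 2 contain a Feb 29 — 6×365 + 2×366 = 2922 days.
March 2243: 31 − 28 = 3 days remain.
Then April (30), May (31), June (30), July (31), August (31), September (30), October (31): 30 + 31 + 30 + 31 + 31 + 30 + 31 = 214 days.
November 1–20, 2243: 20 days.
Residual: 237 days.
Total: 3159 days.

3159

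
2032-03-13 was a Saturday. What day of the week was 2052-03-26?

Tuesday

From March 13, 2032 to March 13, 2052: 20 years, of which 5 contain a Feb 29 — 15×365 + 5×366 = 7305 days.
Within March 2052: 26 − 13 = 13 days.
Total: 7318 days.
7318 mod 7 = 3, so 3 days after Saturday is Tuesday.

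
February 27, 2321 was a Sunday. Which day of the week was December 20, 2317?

Thursday

Count forward from the earlier date (December 20, 2317) to the later (February 27, 2321):
December 20, 2317 → December 20, 2318: 365 days.
December 20, 2318 → December 20, 2319: 365 days.
December 20, 2319 → December 20, 2320: 366 days (2320 is a leap year).
December 2320: 31 − 20 = 11 days remain.
Then January (31): 31 days.
February 1–27, 2321: 27 days (2321 is not a leap year).
Residual: 69 days.
Total: 1165 days.
1165 mod 7 = 3, so 3 days before Sunday is Thursday.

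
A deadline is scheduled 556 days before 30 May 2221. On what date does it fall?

21 November 2219

Count 556 days before May 30, 2221:
November 2219: 30 − 21 = 9 days remain.
Then 17 full months totalling 517 days.
May 1–30, 2221: 30 days.
Total: 9 + 517 + 30 = 556 days.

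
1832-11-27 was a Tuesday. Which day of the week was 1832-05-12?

Count forward from the earlier date (May 12, 1832) to the later (November 27, 1832):
May 1832: 31 − 12 = 19 days remain.
Then June (30), July (31), August (31), September (30), October (31): 30 + 31 + 31 + 30 + 31 = 153 days.
November 1–27, 1832: 27 days.
Total: 19 + 153 + 27 = 199 days.
199 mod 7 = 3, so 3 days before Tuesday is Saturday.

Saturday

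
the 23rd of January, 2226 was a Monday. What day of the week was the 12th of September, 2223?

Friday

Count forward from the earlier date (September 12, 2223) to the later (January 23, 2226):
Day-of-year of September 12, 2223: 255.
Day-of-year of January 23, 2226: 23.
2223 has 365 days, so 365 − 255 = 110 days remain in 2223.
Full years: 2224: 366; 2225: 365. Sum = 731.
Total: 110 + 731 + 23 = 864 days.
864 mod 7 = 3, so 3 days before Monday is Friday.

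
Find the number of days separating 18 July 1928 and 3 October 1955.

9938

From July 18, 1928 to July 18, 1955: 27 years, of which 6 contain a Feb 29 — 21×365 + 6×366 = 9861 days.
July 1955: 31 − 18 = 13 days remain.
Then August (31), September (30): 31 + 30 = 61 days.
October 1–3, 1955: 3 days.
Residual: 77 days.
Total: 9938 days.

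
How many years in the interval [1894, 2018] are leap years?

Years divisible by 4: 1896, 1900, …, 2016 — 31 in all.
Of these, 1900 is divisible by 100 but not 400, so not leap.
2000 is divisible by 400, so still leap.
Leap years: 31 − 1 = 30.

30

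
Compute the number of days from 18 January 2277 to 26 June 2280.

January 18, 2277 → January 18, 2278: 365 days.
January 18, 2278 → January 18, 2279: 365 days.
January 18, 2279 → January 18, 2280: 365 days.
January 2280: 31 − 18 = 13 days remain.
Then February 2280 (29), March (31), April (30), May (31): 29 + 31 + 30 + 31 = 121 days.
June 1–26, 2280: 26 days.
Residual: 160 days.
Total: 1255 days.

1255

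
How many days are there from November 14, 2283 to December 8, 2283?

24

November 2283: 30 − 14 = 16 days remain.
December 1–8, 2283: 8 days.
Total: 16 + 8 = 24 days.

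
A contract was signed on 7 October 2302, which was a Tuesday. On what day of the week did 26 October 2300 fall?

Count forward from the earlier date (October 26, 2300) to the later (October 7, 2302):
Day-of-year of October 26, 2300: 299.
Day-of-year of October 7, 2302: 280.
2300 has 365 days, so 365 − 299 = 66 days remain in 2300.
Full years: 2301: 365. Sum = 365.
Total: 66 + 365 + 280 = 711 days.
711 mod 7 = 4, so 4 days before Tuesday is Friday.

Friday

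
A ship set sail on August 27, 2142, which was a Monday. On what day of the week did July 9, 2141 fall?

Sunday

Count forward from the earlier date (July 9, 2141) to the later (August 27, 2142):
July 9, 2141 → July 9, 2142: 365 days.
July 2142: 31 − 9 = 22 days remain.
August 1–27, 2142: 27 days.
Residual: 49 days.
Total: 414 days.
414 mod 7 = 1, so 1 day before Monday is Sunday.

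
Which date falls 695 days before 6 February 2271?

13 March 2269

Count 695 days before February 6, 2271:
March 2269: 31 − 13 = 18 days remain.
Then 22 full months totalling 671 days.
February 1–6, 2271: 6 days (2271 is not a leap year).
Total: 18 + 671 + 6 = 695 days.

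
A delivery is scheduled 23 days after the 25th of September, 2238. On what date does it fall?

the 18th of October, 2238

Count 23 days after September 25, 2238:
September 2238: 30 − 25 = 5 days remain.
October 1–18, 2238: 18 days.
Total: 5 + 18 = 23 days.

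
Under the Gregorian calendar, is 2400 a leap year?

Yes

2400 is a leap year (divisible by 400).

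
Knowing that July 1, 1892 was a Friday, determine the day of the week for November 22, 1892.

July 1892: 31 − 1 = 30 days remain.
Then August (31), September (30), October (31): 31 + 30 + 31 = 92 days.
November 1–22, 1892: 22 days.
Total: 30 + 92 + 22 = 144 days.
144 mod 7 = 4, so 4 days after Friday is Tuesday.

Tuesday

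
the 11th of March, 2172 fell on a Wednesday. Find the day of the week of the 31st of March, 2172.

Tuesday

Within March 2172: 31 − 11 = 20 days.
20 mod 7 = 6, so 6 days after Wednesday is Tuesday.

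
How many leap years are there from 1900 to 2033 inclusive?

Years divisible by 4: 1900, 1904, …, 2032 — 34 in all.
Of these, 1900 is divisible by 100 but not 400, so not leap.
2000 is divisible by 400, so still leap.
Leap years: 34 − 1 = 33.

33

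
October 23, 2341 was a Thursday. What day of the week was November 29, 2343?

Day-of-year of October 23, 2341: 296.
Day-of-year of November 29, 2343: 333.
2341 has 365 days, so 365 − 296 = 69 days remain in 2341.
Full years: 2342: 365. Sum = 365.
Total: 69 + 365 + 333 = 767 days.
767 mod 7 = 4, so 4 days after Thursday is Monday.

Monday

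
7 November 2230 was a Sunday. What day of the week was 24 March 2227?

Saturday

Count forward from the earlier date (March 24, 2227) to the later (November 7, 2230):
March 24, 2227 → March 24, 2228: 366 days (2228 is a leap year).
March 24, 2228 → March 24, 2229: 365 days.
March 24, 2229 → March 24, 2230: 365 days.
March 2230: 31 − 24 = 7 days remain.
Then April (30), May (31), June (30), July (31), August (31), September (30), October (31): 30 + 31 + 30 + 31 + 31 + 30 + 31 = 214 days.
November 1–7, 2230: 7 days.
Residual: 228 days.
Total: 1324 days.
1324 mod 7 = 1, so 1 day before Sunday is Saturday.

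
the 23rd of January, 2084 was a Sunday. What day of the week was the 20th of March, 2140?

From January 23, 2084 to January 23, 2140: 56 years, of which 13 contain a Feb 29 — 43×365 + 13×366 = 20453 days.
(2100 is not a leap year (divisible by 100 but not 400).)
January 2140: 31 − 23 = 8 days remain.
Then February 2140 (29): 29 days.
March 1–20, 2140: 20 days.
Residual: 57 days.
Total: 20510 days.
20510 is a multiple of 7, so the 20th of March, 2140 falls on the same weekday: Sunday.

Sunday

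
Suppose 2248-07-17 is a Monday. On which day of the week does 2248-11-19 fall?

July 2248: 31 − 17 = 14 days remain.
Then August (31), September (30), October (31): 31 + 30 + 31 = 92 days.
November 1–19, 2248: 19 days.
Total: 14 + 92 + 19 = 125 days.
125 mod 7 = 6, so 6 days after Monday is Sunday.

Sunday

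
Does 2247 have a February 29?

No

2247 is not a leap year.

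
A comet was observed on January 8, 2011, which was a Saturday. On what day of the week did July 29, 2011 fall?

Friday

January 2011: 31 − 8 = 23 days remain.
Then February 2011 (28), March (31), April (30), May (31), June (30): 28 + 31 + 30 + 31 + 30 = 150 days.
July 1–29, 2011: 29 days.
Total: 23 + 150 + 29 = 202 days.
202 mod 7 = 6, so 6 days after Saturday is Friday.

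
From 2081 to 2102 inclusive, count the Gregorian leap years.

Years divisible by 4 in [2081, 2102]: 2084, 2088, 2092, 2096, 2100.
Of these, 2100 is divisible by 100 but not 400, so not leap.
Leap years: 5 − 1 = 4.

4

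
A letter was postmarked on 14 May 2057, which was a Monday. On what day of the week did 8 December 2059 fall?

May 14, 2057 → May 14, 2058: 365 days.
May 14, 2058 → May 14, 2059: 365 days.
May 2059: 31 − 14 = 17 days remain.
Then June (30), July (31), August (31), September (30), October (31), November (30): 30 + 31 + 31 + 30 + 31 + 30 = 183 days.
December 1–8, 2059: 8 days.
Residual: 208 days.
Total: 938 days.
938 is a multiple of 7, so 8 December 2059 falls on the same weekday: Monday.

Monday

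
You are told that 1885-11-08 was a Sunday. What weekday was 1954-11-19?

From November 8, 1885 to November 8, 1954: 69 years, of which 16 contain a Feb 29 — 53×365 + 16×366 = 25201 days.
(1900 is not a leap year (divisible by 100 but not 400).)
Within November 1954: 19 − 8 = 11 days.
Total: 25212 days.
25212 mod 7 = 5, so 5 days after Sunday is Friday.

Friday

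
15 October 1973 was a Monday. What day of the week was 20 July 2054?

Day-of-year of October 15, 1973: 288.
Day-of-year of July 20, 2054: 201.
1973 has 365 days, so 365 − 288 = 77 days remain in 1973.
Full years 1974–2053: 60 common + 20 leap = 60×365 + 20×366 = 29220 days.
Total: 77 + 29220 + 201 = 29498 days.
29498 is a multiple of 7, so 20 July 2054 falls on the same weekday: Monday.

Monday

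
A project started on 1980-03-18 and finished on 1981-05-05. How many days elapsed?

March 1980: 31 − 18 = 13 days remain.
Then 13 full months totalling 395 days.
May 1–5, 1981: 5 days.
Total: 13 + 395 + 5 = 413 days.

413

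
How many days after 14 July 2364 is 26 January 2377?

Day-of-year of July 14, 2364: 196.
Day-of-year of January 26, 2377: 26.
2364 has 366 days, so 366 − 196 = 170 days remain in 2364.
Full years 2365–2376: 9 common + 3 leap = 9×365 + 3×366 = 4383 days.
Total: 170 + 4383 + 26 = 4579 days.

4579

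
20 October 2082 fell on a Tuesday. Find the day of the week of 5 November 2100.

Friday

Day-of-year of October 20, 2082: 293.
Day-of-year of November 5, 2100: 309.
2082 has 365 days, so 365 − 293 = 72 days remain in 2082.
Full years 2083–2099: 13 common + 4 leap = 13×365 + 4×366 = 6209 days.
Total: 72 + 6209 + 309 = 6590 days.
6590 mod 7 = 3, so 3 days after Tuesday is Friday.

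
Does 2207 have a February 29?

2207 is not a leap year.

No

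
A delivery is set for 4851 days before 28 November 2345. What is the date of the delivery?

17 August 2332

Count 4851 days before November 28, 2345:
Day-of-year of August 17, 2332: 230.
Day-of-year of November 28, 2345: 332.
2332 has 366 days, so 366 − 230 = 136 days remain in 2332.
Full years 2333–2344: 9 common + 3 leap = 9×365 + 3×366 = 4383 days.
Total: 136 + 4383 + 332 = 4851 days.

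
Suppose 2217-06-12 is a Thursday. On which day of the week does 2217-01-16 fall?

Count forward from the earlier date (January 16, 2217) to the later (June 12, 2217):
January 2217: 31 − 16 = 15 days remain.
Then February 2217 (28), March (31), April (30), May (31): 28 + 31 + 30 + 31 = 120 days.
June 1–12, 2217: 12 days.
Total: 15 + 120 + 12 = 147 days.
147 is a multiple of 7, so 2217-01-16 falls on the same weekday: Thursday.

Thursday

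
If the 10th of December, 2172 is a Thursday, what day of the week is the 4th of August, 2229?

From December 10, 2172 to December 10, 2228: 56 years, of which 13 contain a Feb 29 — 43×365 + 13×366 = 20453 days.
(2200 is not a leap year (divisible by 100 but not 400).)
December 2228: 31 − 10 = 21 days remain.
Then January (31), February 2229 (28), March (31), April (30), May (31), June (30), July (31): 31 + 28 + 31 + 30 + 31 + 30 + 31 = 212 days.
August 1–4, 2229: 4 days.
Residual: 237 days.
Total: 20690 days.
20690 mod 7 = 5, so 5 days after Thursday is Tuesday.

Tuesday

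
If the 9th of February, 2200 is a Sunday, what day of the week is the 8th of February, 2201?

Day-of-year of February 9, 2200: 40.
Day-of-year of February 8, 2201: 39.
2200 has 365 days, so 365 − 40 = 325 days remain in 2200.
Total: 325 + 39 = 364 days.
364 is a multiple of 7, so the 8th of February, 2201 falls on the same weekday: Sunday.

Sunday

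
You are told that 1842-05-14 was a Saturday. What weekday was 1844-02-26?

Monday

May 14, 1842 → May 14, 1843: 365 days.
May 1843: 31 − 14 = 17 days remain.
Then June (30), July (31), August (31), September (30), October (31), November (30), December (31), January (31): 30 + 31 + 31 + 30 + 31 + 30 + 31 + 31 = 245 days.
February 1–26, 1844: 26 days (1844 is a leap year).
Residual: 288 days.
Total: 653 days.
653 mod 7 = 2, so 2 days after Saturday is Monday.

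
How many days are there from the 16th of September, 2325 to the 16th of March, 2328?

September 16, 2325 → September 16, 2326: 365 days.
September 16, 2326 → September 16, 2327: 365 days.
September 2327: 30 − 16 = 14 days remain.
Then October (31), November (30), December (31), January (31), February 2328 (29): 31 + 30 + 31 + 31 + 29 = 152 days.
March 1–16, 2328: 16 days.
Residual: 182 days.
Total: 912 days.

912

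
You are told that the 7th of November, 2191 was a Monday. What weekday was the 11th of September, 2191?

Count forward from the earlier date (September 11, 2191) to the later (November 7, 2191):
September 2191: 30 − 11 = 19 days remain.
Then October (31): 31 days.
November 1–7, 2191: 7 days.
Total: 19 + 31 + 7 = 57 days.
57 mod 7 = 1, so 1 day before Monday is Sunday.

Sunday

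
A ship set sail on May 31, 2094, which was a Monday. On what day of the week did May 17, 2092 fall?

Count forward from the earlier date (May 17, 2092) to the later (May 31, 2094):
Day-of-year of May 17, 2092: 138.
Day-of-year of May 31, 2094: 151.
2092 has 366 days, so 366 − 138 = 228 days remain in 2092.
Full years: 2093: 365. Sum = 365.
Total: 228 + 365 + 151 = 744 days.
744 mod 7 = 2, so 2 days before Monday is Saturday.

Saturday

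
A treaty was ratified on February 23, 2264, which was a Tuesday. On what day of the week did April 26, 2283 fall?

Day-of-year of February 23, 2264: 54.
Day-of-year of April 26, 2283: 116.
2264 has 366 days, so 366 − 54 = 312 days remain in 2264.
Full years 2265–2282: 14 common + 4 leap = 14×365 + 4×366 = 6574 days.
Total: 312 + 6574 + 116 = 7002 days.
7002 mod 7 = 2, so 2 days after Tuesday is Thursday.

Thursday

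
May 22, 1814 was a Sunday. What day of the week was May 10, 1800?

Count forward from the earlier date (May 10, 1800) to the later (May 22, 1814):
Day-of-year of May 10, 1800: 130.
Day-of-year of May 22, 1814: 142.
1800 has 365 days, so 365 − 130 = 235 days remain in 1800.
Full years 1801–1813: 10 common + 3 leap = 10×365 + 3×366 = 4748 days.
Total: 235 + 4748 + 142 = 5125 days.
5125 mod 7 = 1, so 1 day before Sunday is Saturday.

Saturday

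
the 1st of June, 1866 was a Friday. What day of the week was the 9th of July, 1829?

Count forward from the earlier date (July 9, 1829) to the later (June 1, 1866):
From July 9, 1829 to July 9, 1865: 36 years, of which 9 contain a Feb 29 — 27×365 + 9×366 = 13149 days.
July 1865: 31 − 9 = 22 days remain.
Then 10 full months totalling 304 days.
June 1, 1866: 1 day.
Residual: 327 days.
Total: 13476 days.
13476 mod 7 = 1, so 1 day before Friday is Thursday.

Thursday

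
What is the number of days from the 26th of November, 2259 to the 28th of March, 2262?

November 26, 2259 → November 26, 2260: 366 days (2260 is a leap year).
November 26, 2260 → November 26, 2261: 365 days.
November 2261: 30 − 26 = 4 days remain.
Then December (31), January (31), February 2262 (28): 31 + 31 + 28 = 90 days.
March 1–28, 2262: 28 days.
Residual: 122 days.
Total: 853 days.

853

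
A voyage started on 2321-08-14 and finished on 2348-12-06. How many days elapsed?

9976

From August 14, 2321 to August 14, 2348: 27 years, of which 7 contain a Feb 29 — 20×365 + 7×366 = 9862 days.
August 2348: 31 − 14 = 17 days remain.
Then September (30), October (31), November (30): 30 + 31 + 30 = 91 days.
December 1–6, 2348: 6 days.
Residual: 114 days.
Total: 9976 days.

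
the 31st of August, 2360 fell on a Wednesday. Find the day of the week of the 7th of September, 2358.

Count forward from the earlier date (September 7, 2358) to the later (August 31, 2360):
Day-of-year of September 7, 2358: 250.
Day-of-year of August 31, 2360: 244.
2358 has 365 days, so 365 − 250 = 115 days remain in 2358.
Full years: 2359: 365. Sum = 365.
Total: 115 + 365 + 244 = 724 days.
724 mod 7 = 3, so 3 days before Wednesday is Sunday.

Sunday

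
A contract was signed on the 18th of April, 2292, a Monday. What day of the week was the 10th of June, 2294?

April 2292: 30 − 18 = 12 days remain.
Then 25 full months totalling 761 days.
June 1–10, 2294: 10 days.
Total: 12 + 761 + 10 = 783 days.
783 mod 7 = 6, so 6 days after Monday is Sunday.

Sunday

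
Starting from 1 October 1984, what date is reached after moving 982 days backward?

23 January 1982

Count 982 days before October 1, 1984:
January 23, 1982 → January 23, 1983: 365 days.
January 23, 1983 → January 23, 1984: 365 days.
January 1984: 31 − 23 = 8 days remain.
Then February 1984 (29), March (31), April (30), May (31), June (30), July (31), August (31), September (30): 29 + 31 + 30 + 31 + 30 + 31 + 31 + 30 = 243 days.
October 1, 1984: 1 day.
Residual: 252 days.
Total: 982 days.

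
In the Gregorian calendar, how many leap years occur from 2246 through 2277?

8

Years divisible by 4 in [2246, 2277]: 2248, 2252, 2256, 2260, 2264, 2268, 2272, 2276.
No century exceptions apply. Count: 8.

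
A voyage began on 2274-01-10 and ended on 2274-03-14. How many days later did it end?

63

January 2274: 31 − 10 = 21 days remain.
Then February 2274 (28): 28 days.
March 1–14, 2274: 14 days.
Total: 21 + 28 + 14 = 63 days.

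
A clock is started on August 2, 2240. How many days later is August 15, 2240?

13

Within August 2240: 15 − 2 = 13 days.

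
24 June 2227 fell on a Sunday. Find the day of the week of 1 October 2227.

Monday

June 2227: 30 − 24 = 6 days remain.
Then July (31), August (31), September (30): 31 + 31 + 30 = 92 days.
October 1, 2227: 1 day.
Total: 6 + 92 + 1 = 99 days.
99 mod 7 = 1, so 1 day after Sunday is Monday.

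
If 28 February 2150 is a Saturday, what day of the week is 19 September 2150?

February 2150: 28 − 28 = 0 days remain (2150 is not a leap year, so February has 28 days).
Then March (31), April (30), May (31), June (30), July (31), August (31): 31 + 30 + 31 + 30 + 31 + 31 = 184 days.
September 1–19, 2150: 19 days.
Total: 0 + 184 + 19 = 203 days.
203 is a multiple of 7, so 19 September 2150 falls on the same weekday: Saturday.

Saturday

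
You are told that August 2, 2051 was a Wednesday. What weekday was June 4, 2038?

Count forward from the earlier date (June 4, 2038) to the later (August 2, 2051):
Day-of-year of June 4, 2038: 155.
Day-of-year of August 2, 2051: 214.
2038 has 365 days, so 365 − 155 = 210 days remain in 2038.
Full years 2039–2050: 9 common + 3 leap = 9×365 + 3×366 = 4383 days.
Total: 210 + 4383 + 214 = 4807 days.
4807 mod 7 = 5, so 5 days before Wednesday is Friday.

Friday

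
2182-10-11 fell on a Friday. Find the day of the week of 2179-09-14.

Count forward from the earlier date (September 14, 2179) to the later (October 11, 2182):
Day-of-year of September 14, 2179: 257.
Day-of-year of October 11, 2182: 284.
2179 has 365 days, so 365 − 257 = 108 days remain in 2179.
Full years: 2180: 366; 2181: 365. Sum = 731.
Total: 108 + 731 + 284 = 1123 days.
1123 mod 7 = 3, so 3 days before Friday is Tuesday.

Tuesday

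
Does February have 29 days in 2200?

No

2200 is not a leap year (divisible by 100 but not 400).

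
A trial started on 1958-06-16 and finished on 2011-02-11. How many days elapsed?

19233

Day-of-year of June 16, 1958: 167.
Day-of-year of February 11, 2011: 42.
1958 has 365 days, so 365 − 167 = 198 days remain in 1958.
Full years 1959–2010: 39 common + 13 leap = 39×365 + 13×366 = 18993 days.
Total: 198 + 18993 + 42 = 19233 days.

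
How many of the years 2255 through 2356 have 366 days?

Years divisible by 4: 2256, 2260, …, 2356 — 26 in all.
Of these, 2300 is divisible by 100 but not 400, so not leap.
Leap years: 26 − 1 = 25.

25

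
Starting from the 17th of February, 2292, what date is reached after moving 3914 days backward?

the 31st of May, 2281

Count 3914 days before February 17, 2292:
From May 31, 2281 to May 31, 2291: 10 years, of which 2 contain a Feb 29 — 8×365 + 2×366 = 3652 days.
May 2291: 31 − 31 = 0 days remain.
Then June (30), July (31), August (31), September (30), October (31), November (30), December (31), January (31): 30 + 31 + 31 + 30 + 31 + 30 + 31 + 31 = 245 days.
February 1–17, 2292: 17 days (2292 is a leap year).
Residual: 262 days.
Total: 3914 days.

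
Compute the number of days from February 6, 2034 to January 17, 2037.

1076

Day-of-year of February 6, 2034: 37.
Day-of-year of January 17, 2037: 17.
2034 has 365 days, so 365 − 37 = 328 days remain in 2034.
Full years: 2035: 365; 2036: 366. Sum = 731.
Total: 328 + 731 + 17 = 1076 days.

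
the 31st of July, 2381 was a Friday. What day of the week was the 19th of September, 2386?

Friday

July 31, 2381 → July 31, 2382: 365 days.
July 31, 2382 → July 31, 2383: 365 days.
July 31, 2383 → July 31, 2384: 366 days (2384 is a leap year).
July 31, 2384 → July 31, 2385: 365 days.
July 31, 2385 → July 31, 2386: 365 days.
July 2386: 31 − 31 = 0 days remain.
Then August (31): 31 days.
September 1–19, 2386: 19 days.
Residual: 50 days.
Total: 1876 days.
1876 is a multiple of 7, so the 19th of September, 2386 falls on the same weekday: Friday.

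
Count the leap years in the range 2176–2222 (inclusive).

Years divisible by 4 in [2176, 2222]: 2176, 2180, 2184, 2188, 2192, 2196, 2200, 2204, 2208, 2212, 2216, 2220.
Of these, 2200 is divisible by 100 but not 400, so not leap.
Leap years: 12 − 1 = 11.

11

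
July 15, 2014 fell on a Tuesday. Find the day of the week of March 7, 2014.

Friday

Count forward from the earlier date (March 7, 2014) to the later (July 15, 2014):
March 2014: 31 − 7 = 24 days remain.
Then April (30), May (31), June (30): 30 + 31 + 30 = 91 days.
July 1–15, 2014: 15 days.
Total: 24 + 91 + 15 = 130 days.
130 mod 7 = 4, so 4 days before Tuesday is Friday.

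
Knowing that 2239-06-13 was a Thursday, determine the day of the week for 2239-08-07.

Wednesday

June 2239: 30 − 13 = 17 days remain.
Then July (31): 31 days.
August 1–7, 2239: 7 days.
Total: 17 + 31 + 7 = 55 days.
55 mod 7 = 6, so 6 days after Thursday is Wednesday.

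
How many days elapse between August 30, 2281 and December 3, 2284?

1191

Day-of-year of August 30, 2281: 242.
Day-of-year of December 3, 2284: 338.
2281 has 365 days, so 365 − 242 = 123 days remain in 2281.
Full years: 2282: 365; 2283: 365. Sum = 730.
Total: 123 + 730 + 338 = 1191 days.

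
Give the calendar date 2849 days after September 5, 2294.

June 25, 2302

Count 2849 days after September 5, 2294:
From September 5, 2294 to September 5, 2301: 7 years, of which 1 contains a Feb 29 — 6×365 + 1×366 = 2556 days.
(2300 is not a leap year (divisible by 100 but not 400).)
September 2301: 30 − 5 = 25 days remain.
Then October (31), November (30), December (31), January (31), February 2302 (28), March (31), April (30), May (31): 31 + 30 + 31 + 31 + 28 + 31 + 30 + 31 = 243 days.
June 1–25, 2302: 25 days.
Residual: 293 days.
Total: 2849 days.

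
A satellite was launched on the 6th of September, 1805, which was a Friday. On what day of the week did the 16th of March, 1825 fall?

Day-of-year of September 6, 1805: 249.
Day-of-year of March 16, 1825: 75.
1805 has 365 days, so 365 − 249 = 116 days remain in 1805.
Full years 1806–1824: 14 common + 5 leap = 14×365 + 5×366 = 6940 days.
Total: 116 + 6940 + 75 = 7131 days.
7131 mod 7 = 5, so 5 days after Friday is Wednesday.

Wednesday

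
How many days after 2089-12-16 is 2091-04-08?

December 2089: 31 − 16 = 15 days remain.
Then 15 full months totalling 455 days.
April 1–8, 2091: 8 days.
Total: 15 + 455 + 8 = 478 days.

478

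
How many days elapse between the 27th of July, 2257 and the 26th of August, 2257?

July 2257: 31 − 27 = 4 days remain.
August 1–26, 2257: 26 days.
Total: 4 + 26 = 30 days.

30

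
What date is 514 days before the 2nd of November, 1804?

the 7th of June, 1803

Count 514 days before November 2, 1804:
June 7, 1803 → June 7, 1804: 366 days (1804 is a leap year).
June 1804: 30 − 7 = 23 days remain.
Then July (31), August (31), September (30), October (31): 31 + 31 + 30 + 31 = 123 days.
November 1–2, 1804: 2 days.
Residual: 148 days.
Total: 514 days.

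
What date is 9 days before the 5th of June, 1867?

the 27th of May, 1867

Count 9 days before June 5, 1867:
May 1867: 31 − 27 = 4 days remain.
June 1–5, 1867: 5 days.
Total: 4 + 5 = 9 days.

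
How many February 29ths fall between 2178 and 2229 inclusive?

12

Years divisible by 4: 2180, 2184, …, 2228 — 13 in all.
Of these, 2200 is divisible by 100 but not 400, so not leap.
Leap years: 13 − 1 = 12.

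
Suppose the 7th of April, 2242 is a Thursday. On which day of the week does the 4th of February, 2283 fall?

Sunday

From April 7, 2242 to April 7, 2282: 40 years, of which 10 contain a Feb 29 — 30×365 + 10×366 = 14610 days.
April 2282: 30 − 7 = 23 days remain.
Then 9 full months totalling 276 days.
February 1–4, 2283: 4 days (2283 is not a leap year).
Residual: 303 days.
Total: 14913 days.
14913 mod 7 = 3, so 3 days after Thursday is Sunday.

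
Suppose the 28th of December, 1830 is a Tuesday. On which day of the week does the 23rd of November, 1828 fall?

Sunday

Count forward from the earlier date (November 23, 1828) to the later (December 28, 1830):
Day-of-year of November 23, 1828: 328.
Day-of-year of December 28, 1830: 362.
1828 has 366 days, so 366 − 328 = 38 days remain in 1828.
Full years: 1829: 365. Sum = 365.
Total: 38 + 365 + 362 = 765 days.
765 mod 7 = 2, so 2 days before Tuesday is Sunday.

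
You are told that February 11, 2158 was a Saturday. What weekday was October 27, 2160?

Monday

February 11, 2158 → February 11, 2159: 365 days.
February 11, 2159 → February 11, 2160: 365 days.
February 2160: 29 − 11 = 18 days remain (2160 is a leap year, so February has 29 days).
Then March (31), April (30), May (31), June (30), July (31), August (31), September (30): 31 + 30 + 31 + 30 + 31 + 31 + 30 = 214 days.
October 1–27, 2160: 27 days.
Residual: 259 days.
Total: 989 days.
989 mod 7 = 2, so 2 days after Saturday is Monday.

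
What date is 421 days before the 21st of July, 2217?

the 26th of May, 2216

Count 421 days before July 21, 2217:
May 26, 2216 → May 26, 2217: 365 days.
May 2217: 31 − 26 = 5 days remain.
Then June (30): 30 days.
July 1–21, 2217: 21 days.
Residual: 56 days.
Total: 421 days.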